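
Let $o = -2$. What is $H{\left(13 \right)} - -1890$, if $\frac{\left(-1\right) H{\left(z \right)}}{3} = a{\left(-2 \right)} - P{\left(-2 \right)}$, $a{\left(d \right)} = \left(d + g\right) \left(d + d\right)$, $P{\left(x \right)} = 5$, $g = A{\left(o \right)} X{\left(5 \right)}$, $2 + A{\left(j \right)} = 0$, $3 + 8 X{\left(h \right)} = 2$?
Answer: $1884$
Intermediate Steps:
$X{\left(h \right)} = - \frac{1}{8}$ ($X{\left(h \right)} = - \frac{3}{8} + \frac{1}{8} \cdot 2 = - \frac{3}{8} + \frac{1}{4} = - \frac{1}{8}$)
$A{\left(j \right)} = -2$ ($A{\left(j \right)} = -2 + 0 = -2$)
$g = \frac{1}{4}$ ($g = \left(-2\right) \left(- \frac{1}{8}\right) = \frac{1}{4} \approx 0.25$)
$a{\left(d \right)} = 2 d \left(\frac{1}{4} + d\right)$ ($a{\left(d \right)} = \left(d + \frac{1}{4}\right) \left(d + d\right) = \left(\frac{1}{4} + d\right) 2 d = 2 d \left(\frac{1}{4} + d\right)$)
$H{\left(z \right)} = -6$ ($H{\left(z \right)} = - 3 \left(\frac{1}{2} \left(-2\right) \left(1 + 4 \left(-2\right)\right) - 5\right) = - 3 \left(\frac{1}{2} \left(-2\right) \left(1 - 8\right) - 5\right) = - 3 \left(\frac{1}{2} \left(-2\right) \left(-7\right) - 5\right) = - 3 \left(7 - 5\right) = \left(-3\right) 2 = -6$)
$H{\left(13 \right)} - -1890 = -6 - -1890 = -6 + 1890 = 1884$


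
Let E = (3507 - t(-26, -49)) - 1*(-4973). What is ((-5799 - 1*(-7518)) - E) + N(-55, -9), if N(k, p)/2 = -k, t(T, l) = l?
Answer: -6700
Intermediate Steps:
N(k, p) = -2*k (N(k, p) = 2*(-k) = -2*k)
E = 8529 (E = (3507 - 1*(-49)) - 1*(-4973) = (3507 + 49) + 4973 = 3556 + 4973 = 8529)
((-5799 - 1*(-7518)) - E) + N(-55, -9) = ((-5799 - 1*(-7518)) - 1*8529) - 2*(-55) = ((-5799 + 7518) - 8529) + 110 = (1719 - 8529) + 110 = -6810 + 110 = -6700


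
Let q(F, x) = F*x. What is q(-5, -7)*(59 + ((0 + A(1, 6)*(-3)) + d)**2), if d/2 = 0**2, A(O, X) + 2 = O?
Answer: 2380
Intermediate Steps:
A(O, X) = -2 + O
d = 0 (d = 2*0**2 = 2*0 = 0)
q(-5, -7)*(59 + ((0 + A(1, 6)*(-3)) + d)**2) = (-5*(-7))*(59 + ((0 + (-2 + 1)*(-3)) + 0)**2) = 35*(59 + ((0 - 1*(-3)) + 0)**2) = 35*(59 + ((0 + 3) + 0)**2) = 35*(59 + (3 + 0)**2) = 35*(59 + 3**2) = 35*(59 + 9) = 35*68 = 2380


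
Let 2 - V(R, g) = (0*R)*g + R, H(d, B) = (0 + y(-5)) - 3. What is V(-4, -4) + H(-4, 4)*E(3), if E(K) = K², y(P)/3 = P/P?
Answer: 6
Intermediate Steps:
y(P) = 3 (y(P) = 3*(P/P) = 3*1 = 3)
H(d, B) = 0 (H(d, B) = (0 + 3) - 3 = 3 - 3 = 0)
V(R, g) = 2 - R (V(R, g) = 2 - ((0*R)*g + R) = 2 - (0*g + R) = 2 - (0 + R) = 2 - R)
V(-4, -4) + H(-4, 4)*E(3) = (2 - 1*(-4)) + 0*3² = (2 + 4) + 0*9 = 6 + 0 = 6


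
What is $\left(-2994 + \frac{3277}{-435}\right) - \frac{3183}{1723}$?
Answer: $- \frac{77622374}{25845} \approx -3003.4$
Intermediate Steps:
$\left(-2994 + \frac{3277}{-435}\right) - \frac{3183}{1723} = \left(-2994 + 3277 \left(- \frac{1}{435}\right)\right) - \frac{3183}{1723} = \left(-2994 - \frac{113}{15}\right) - \frac{3183}{1723} = - \frac{45023}{15} - \frac{3183}{1723} = - \frac{77622374}{25845}$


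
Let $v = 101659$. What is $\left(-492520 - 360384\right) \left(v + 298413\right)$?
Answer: $-341223009088$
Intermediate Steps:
$\left(-492520 - 360384\right) \left(v + 298413\right) = \left(-492520 - 360384\right) \left(101659 + 298413\right) = \left(-852904\right) 400072 = -341223009088$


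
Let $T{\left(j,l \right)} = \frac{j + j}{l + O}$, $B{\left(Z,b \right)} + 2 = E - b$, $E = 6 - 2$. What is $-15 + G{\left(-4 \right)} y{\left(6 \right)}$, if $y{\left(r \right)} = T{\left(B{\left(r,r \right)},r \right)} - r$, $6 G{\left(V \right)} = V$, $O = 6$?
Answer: $- \frac{95}{9} \approx -10.556$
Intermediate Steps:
$E = 4$
$G{\left(V \right)} = \frac{V}{6}$
$B{\left(Z,b \right)} = 2 - b$ ($B{\left(Z,b \right)} = -2 - \left(-4 + b\right) = 2 - b$)
$T{\left(j,l \right)} = \frac{2 j}{6 + l}$ ($T{\left(j,l \right)} = \frac{j + j}{l + 6} = \frac{2 j}{6 + l}$)
$y{\left(r \right)} = - r + \frac{2 \left(2 - r\right)}{6 + r}$ ($y{\left(r \right)} = \frac{2 \left(2 - r\right)}{6 + r} - r = - r + \frac{2 \left(2 - r\right)}{6 + r}$)
$-15 + G{\left(-4 \right)} y{\left(6 \right)} = -15 + \frac{1}{6} \left(-4\right) \frac{4 - 6^{2} - 48}{6 + 6} = -15 - \frac{2 \frac{4 - 36 - 48}{12}}{3} = -15 - \frac{2 \cdot \frac{1}{12} \left(-80\right)}{3} = -15 - - \frac{40}{9} = -15 + \frac{40}{9} = - \frac{95}{9}$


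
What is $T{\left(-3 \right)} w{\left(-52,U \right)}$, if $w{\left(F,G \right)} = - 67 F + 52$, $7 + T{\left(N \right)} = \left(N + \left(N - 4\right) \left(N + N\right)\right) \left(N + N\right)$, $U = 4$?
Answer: $-852176$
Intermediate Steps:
$T{\left(N \right)} = -7 + 2 N \left(N + 2 N \left(-4 + N\right)\right)$ ($T{\left(N \right)} = -7 + \left(N + \left(N - 4\right) \left(N + N\right)\right) \left(N + N\right) = -7 + \left(N + \left(-4 + N\right) 2 N\right) 2 N = -7 + \left(N + 2 N \left(-4 + N\right)\right) 2 N = -7 + 2 N \left(N + 2 N \left(-4 + N\right)\right)$)
$w{\left(F,G \right)} = 52 - 67 F$
$T{\left(-3 \right)} w{\left(-52,U \right)} = \left(-7 - 14 \left(-3\right)^{2} + 4 \left(-3\right)^{3}\right) \left(52 - -3484\right) = \left(-7 - 126 + 4 \left(-27\right)\right) \left(52 + 3484\right) = \left(-7 - 126 - 108\right) 3536 = \left(-241\right) 3536 = -852176$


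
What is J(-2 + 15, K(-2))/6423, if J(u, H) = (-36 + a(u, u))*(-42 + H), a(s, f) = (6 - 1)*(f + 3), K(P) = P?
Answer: -1936/6423 ≈ -0.30142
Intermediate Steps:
a(s, f) = 15 + 5*f (a(s, f) = 5*(3 + f) = 15 + 5*f)
J(u, H) = (-42 + H)*(-21 + 5*u) (J(u, H) = (-36 + (15 + 5*u))*(-42 + H) = (-21 + 5*u)*(-42 + H) = (-42 + H)*(-21 + 5*u))
J(-2 + 15, K(-2))/6423 = (882 - 210*(-2 + 15) - 21*(-2) + 5*(-2)*(-2 + 15))/6423 = (882 - 210*13 + 42 + 5*(-2)*13)*(1/6423) = (882 - 2730 + 42 - 130)*(1/6423) = -1936*1/6423 = -1936/6423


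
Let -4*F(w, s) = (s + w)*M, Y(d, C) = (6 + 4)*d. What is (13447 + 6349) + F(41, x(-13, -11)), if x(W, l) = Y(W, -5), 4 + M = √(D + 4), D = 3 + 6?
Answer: 19707 + 89*√13/4 ≈ 19787.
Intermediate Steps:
D = 9
Y(d, C) = 10*d
M = -4 + √13 (M = -4 + √(9 + 4) = -4 + √13 ≈ -0.39445)
x(W, l) = 10*W
F(w, s) = -(-4 + √13)*(s + w)/4 (F(w, s) = -(s + w)*(-4 + √13)/4 = -(-4 + √13)*(s + w)/4)
(13447 + 6349) + F(41, x(-13, -11)) = (13447 + 6349) + (4 - √13)*(10*(-13) + 41)/4 = 19796 + (4 - √13)*(-130 + 41)/4 = 19796 + (¼)*(4 - √13)*(-89) = 19796 + (-89 + 89*√13/4) = 19707 + 89*√13/4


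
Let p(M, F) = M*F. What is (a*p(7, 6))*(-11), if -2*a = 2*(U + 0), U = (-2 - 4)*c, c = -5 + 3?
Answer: 5544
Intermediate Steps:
c = -2
p(M, F) = F*M
U = 12 (U = (-2 - 4)*(-2) = -6*(-2) = 12)
a = -12 (a = -(12 + 0) = -12 ≈ -12.000)
(a*p(7, 6))*(-11) = -72*7*(-11) = -12*42*(-11) = -504*(-11) = 5544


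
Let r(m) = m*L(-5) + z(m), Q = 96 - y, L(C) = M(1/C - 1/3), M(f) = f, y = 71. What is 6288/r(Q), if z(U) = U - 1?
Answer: 1179/2 ≈ 589.50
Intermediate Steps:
L(C) = -1/3 + 1/C (L(C) = 1/C - 1/3 = -1/3 + 1/C)
Q = 25 (Q = 96 - 1*71 = 96 - 71 = 25)
z(U) = -1 + U
r(m) = -1 + 7*m/15 (r(m) = m*((1/3)*(3 - 1*(-5))/(-5)) + (-1 + m) = m*((1/3)*(-1/5)*(3 + 5)) + (-1 + m) = m*((1/3)*(-1/5)*8) + (-1 + m) = m*(-8/15) + (-1 + m) = -8*m/15 + (-1 + m) = -1 + 7*m/15)
6288/r(Q) = 6288/(-1 + (7/15)*25) = 6288/(-1 + 35/3) = 6288/(32/3) = 6288*(3/32) = 1179/2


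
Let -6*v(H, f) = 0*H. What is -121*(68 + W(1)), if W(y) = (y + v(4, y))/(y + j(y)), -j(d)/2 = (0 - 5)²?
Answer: -403051/49 ≈ -8225.5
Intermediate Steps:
v(H, f) = 0 (v(H, f) = -0*H = -⅙*0 = 0)
j(d) = -50 (j(d) = -2*(0 - 5)² = -2*(-5)² = -2*25 = -50)
W(y) = y/(-50 + y) (W(y) = (y + 0)/(y - 50) = y/(-50 + y))
-121*(68 + W(1)) = -121*(68 + 1/(-50 + 1)) = -121*(68 + 1/(-49)) = -121*(68 + 1*(-1/49)) = -121*(68 - 1/49) = -121*3331/49 = -403051/49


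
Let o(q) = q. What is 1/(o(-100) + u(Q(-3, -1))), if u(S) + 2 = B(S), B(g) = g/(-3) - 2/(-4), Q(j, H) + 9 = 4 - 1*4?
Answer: -2/197 ≈ -0.010152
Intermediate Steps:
Q(j, H) = -9 (Q(j, H) = -9 + (4 - 1*4) = -9 + (4 - 4) = -9 + 0 = -9)
B(g) = 1/2 - g/3 (B(g) = g*(-1/3) - 2*(-1/4) = -g/3 + 1/2 = 1/2 - g/3)
u(S) = -3/2 - S/3 (u(S) = -2 + (1/2 - S/3) = -3/2 - S/3)
1/(o(-100) + u(Q(-3, -1))) = 1/(-100 + (-3/2 - 1/3*(-9))) = 1/(-100 + (-3/2 + 3)) = 1/(-100 + 3/2) = 1/(-197/2) = -2/197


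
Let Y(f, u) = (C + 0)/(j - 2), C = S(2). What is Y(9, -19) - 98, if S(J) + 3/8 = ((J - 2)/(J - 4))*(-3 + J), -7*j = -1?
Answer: -10171/104 ≈ -97.798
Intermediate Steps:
j = ⅐ (j = -⅐*(-1) = ⅐ ≈ 0.14286)
S(J) = -3/8 + (-3 + J)*(-2 + J)/(-4 + J) (S(J) = -3/8 + ((J - 2)/(J - 4))*(-3 + J) = -3/8 + ((-2 + J)/(-4 + J))*(-3 + J) = -3/8 + (-3 + J)*(-2 + J)/(-4 + J))
C = -3/8 (C = (60 - 43*2 + 8*2²)/(8*(-4 + 2)) = (⅛)*(60 - 86 + 8*4)/(-2) = (⅛)*(-½)*(60 - 86 + 32) = (⅛)*(-½)*6 = -3/8 ≈ -0.37500)
Y(f, u) = 21/104 (Y(f, u) = (-3/8 + 0)/(⅐ - 2) = -3/(8*(-13/7)) = -3/8*(-7/13) = 21/104)
Y(9, -19) - 98 = 21/104 - 98 = -10171/104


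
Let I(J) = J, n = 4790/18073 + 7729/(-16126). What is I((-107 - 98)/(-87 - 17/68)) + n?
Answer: 19744778917/9246761282 ≈ 2.1353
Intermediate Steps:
n = -5676607/26495018 (n = 4790*(1/18073) + 7729*(-1/16126) = 4790/18073 - 7729/16126 = -5676607/26495018 ≈ -0.21425)
I((-107 - 98)/(-87 - 17/68)) + n = (-107 - 98)/(-87 - 17/68) - 5676607/26495018 = -205/(-87 - 17*1/68) - 5676607/26495018 = -205/(-87 - ¼) - 5676607/26495018 = -205/(-349/4) - 5676607/26495018 = -205*(-4/349) - 5676607/26495018 = 820/349 - 5676607/26495018 = 19744778917/9246761282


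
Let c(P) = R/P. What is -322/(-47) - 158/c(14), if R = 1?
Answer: -103642/47 ≈ -2205.1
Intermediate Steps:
c(P) = 1/P
-322/(-47) - 158/c(14) = -322/(-47) - 158/(1/14) = -322*(-1/47) - 158/1/14 = 322/47 - 158*14 = 322/47 - 2212 = -103642/47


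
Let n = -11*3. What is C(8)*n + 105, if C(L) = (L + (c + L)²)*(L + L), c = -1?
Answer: -29991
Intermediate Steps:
n = -33
C(L) = 2*L*(L + (-1 + L)²) (C(L) = (L + (-1 + L)²)*(L + L) = (L + (-1 + L)²)*(2*L) = 2*L*(L + (-1 + L)²))
C(8)*n + 105 = (2*8*(8 + (-1 + 8)²))*(-33) + 105 = (2*8*(8 + 7²))*(-33) + 105 = (2*8*(8 + 49))*(-33) + 105 = (2*8*57)*(-33) + 105 = 912*(-33) + 105 = -30096 + 105 = -29991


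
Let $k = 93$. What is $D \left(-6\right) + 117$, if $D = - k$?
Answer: $675$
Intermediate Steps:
$D = -93$ ($D = \left(-1\right) 93 = -93$)
$D \left(-6\right) + 117 = \left(-93\right) \left(-6\right) + 117 = 558 + 117 = 675$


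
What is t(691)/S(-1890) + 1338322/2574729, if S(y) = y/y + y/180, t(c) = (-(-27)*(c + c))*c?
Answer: -132773465757974/48919851 ≈ -2.7141e+6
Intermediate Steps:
t(c) = 54*c**2 (t(c) = (-(-27)*2*c)*c = (-(-54)*c)*c = (54*c)*c = 54*c**2)
S(y) = 1 + y/180 (S(y) = 1 + y*(1/180) = 1 + y/180)
t(691)/S(-1890) + 1338322/2574729 = (54*691**2)/(1 + (1/180)*(-1890)) + 1338322/2574729 = (54*477481)/(1 - 21/2) + 1338322*(1/2574729) = 25783974/(-19/2) + 1338322/2574729 = 25783974*(-2/19) + 1338322/2574729 = -51567948/19 + 1338322/2574729 = -132773465757974/48919851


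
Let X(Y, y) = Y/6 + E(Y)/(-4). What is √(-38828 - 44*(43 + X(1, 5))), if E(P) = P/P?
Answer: I*√366447/3 ≈ 201.78*I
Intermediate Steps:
E(P) = 1
X(Y, y) = -¼ + Y/6 (X(Y, y) = Y/6 + 1/(-4) = Y*(⅙) + 1*(-¼) = Y/6 - ¼ = -¼ + Y/6)
√(-38828 - 44*(43 + X(1, 5))) = √(-38828 - 44*(43 + (-¼ + (⅙)*1))) = √(-38828 - 44*(43 + (-¼ + ⅙))) = √(-38828 - 44*(43 - 1/12)) = √(-38828 - 44*515/12) = √(-38828 - 5665/3) = √(-122149/3) = I*√366447/3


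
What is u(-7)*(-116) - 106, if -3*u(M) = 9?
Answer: 242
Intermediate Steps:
u(M) = -3 (u(M) = -⅓*9 = -3)
u(-7)*(-116) - 106 = -3*(-116) - 106 = 348 - 106 = 242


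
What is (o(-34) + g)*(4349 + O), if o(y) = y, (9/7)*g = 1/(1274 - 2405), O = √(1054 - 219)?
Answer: -1505158457/10179 - 346093*√835/10179 ≈ -1.4885e+5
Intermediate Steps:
O = √835 ≈ 28.896
g = -7/10179 (g = 7/(9*(1274 - 2405)) = (7/9)/(-1131) = (7/9)*(-1/1131) = -7/10179 ≈ -0.00068769)
(o(-34) + g)*(4349 + O) = (-34 - 7/10179)*(4349 + √835) = -346093*(4349 + √835)/10179 = -1505158457/10179 - 346093*√835/10179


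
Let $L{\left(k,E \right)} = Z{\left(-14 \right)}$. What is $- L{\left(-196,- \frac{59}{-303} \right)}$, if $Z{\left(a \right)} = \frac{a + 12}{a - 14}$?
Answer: $- \frac{1}{14} \approx -0.071429$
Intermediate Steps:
$Z{\left(a \right)} = \frac{12 + a}{-14 + a}$
$L{\left(k,E \right)} = \frac{1}{14}$ ($L{\left(k,E \right)} = \frac{12 - 14}{-14 - 14} = \frac{1}{-28} \left(-2\right) = \left(- \frac{1}{28}\right) \left(-2\right) = \frac{1}{14}$)
$- L{\left(-196,- \frac{59}{-303} \right)} = \left(-1\right) \frac{1}{14} = - \frac{1}{14}$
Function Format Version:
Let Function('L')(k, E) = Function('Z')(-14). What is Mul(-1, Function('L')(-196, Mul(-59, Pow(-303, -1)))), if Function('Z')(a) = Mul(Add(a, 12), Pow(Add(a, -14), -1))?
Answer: Rational(-1, 14) ≈ -0.071429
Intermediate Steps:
Function('Z')(a) = Mul(Pow(Add(-14, a), -1), Add(12, a)) (Function('Z')(a) = Mul(Add(12, a), Pow(Add(-14, a), -1)) = Mul(Pow(Add(-14, a), -1), Add(12, a)))
Function('L')(k, E) = Rational(1, 14) (Function('L')(k, E) = Mul(Pow(Add(-14, -14), -1), Add(12, -14)) = Mul(Pow(-28, -1), -2) = Mul(Rational(-1, 28), -2) = Rational(1, 14))
Mul(-1, Function('L')(-196, Mul(-59, Pow(-303, -1)))) = Mul(-1, Rational(1, 14)) = Rational(-1, 14)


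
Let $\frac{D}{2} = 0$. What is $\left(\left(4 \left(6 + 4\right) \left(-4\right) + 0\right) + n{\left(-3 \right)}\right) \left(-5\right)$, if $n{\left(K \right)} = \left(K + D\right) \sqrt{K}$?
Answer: $800 + 15 i \sqrt{3} \approx 800.0 + 25.981 i$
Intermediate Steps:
$D = 0$ ($D = 2 \cdot 0 = 0$)
$n{\left(K \right)} = K^{\frac{3}{2}}$ ($n{\left(K \right)} = \left(K + 0\right) \sqrt{K} = K \sqrt{K} = K^{\frac{3}{2}}$)
$\left(\left(4 \left(6 + 4\right) \left(-4\right) + 0\right) + n{\left(-3 \right)}\right) \left(-5\right) = \left(\left(4 \left(6 + 4\right) \left(-4\right) + 0\right) + \left(-3\right)^{\frac{3}{2}}\right) \left(-5\right) = \left(\left(4 \cdot 10 \left(-4\right) + 0\right) - 3 i \sqrt{3}\right) \left(-5\right) = \left(\left(4 \left(-40\right) + 0\right) - 3 i \sqrt{3}\right) \left(-5\right) = \left(\left(-160 + 0\right) - 3 i \sqrt{3}\right) \left(-5\right) = \left(-160 - 3 i \sqrt{3}\right) \left(-5\right) = 800 + 15 i \sqrt{3}$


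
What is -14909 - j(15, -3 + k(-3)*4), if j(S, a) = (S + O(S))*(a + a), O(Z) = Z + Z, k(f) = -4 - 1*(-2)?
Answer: -13919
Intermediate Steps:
k(f) = -2 (k(f) = -4 + 2 = -2)
O(Z) = 2*Z
j(S, a) = 6*S*a (j(S, a) = (S + 2*S)*(a + a) = (3*S)*(2*a) = 6*S*a)
-14909 - j(15, -3 + k(-3)*4) = -14909 - 6*15*(-3 - 2*4) = -14909 - 6*15*(-3 - 8) = -14909 - 6*15*(-11) = -14909 - 1*(-990) = -14909 + 990 = -13919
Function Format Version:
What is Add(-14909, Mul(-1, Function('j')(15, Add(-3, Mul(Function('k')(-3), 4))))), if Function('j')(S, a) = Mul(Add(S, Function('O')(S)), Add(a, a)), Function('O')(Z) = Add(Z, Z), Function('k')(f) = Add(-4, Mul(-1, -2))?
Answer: -13919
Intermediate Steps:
Function('k')(f) = -2 (Function('k')(f) = Add(-4, 2) = -2)
Function('O')(Z) = Mul(2, Z)
Function('j')(S, a) = Mul(6, S, a) (Function('j')(S, a) = Mul(Add(S, Mul(2, S)), Add(a, a)) = Mul(Mul(3, S), Mul(2, a)) = Mul(6, S, a))
Add(-14909, Mul(-1, Function('j')(15, Add(-3, Mul(Function('k')(-3), 4))))) = Add(-14909, Mul(-1, Mul(6, 15, Add(-3, Mul(-2, 4))))) = Add(-14909, Mul(-1, Mul(6, 15, Add(-3, -8)))) = Add(-14909, Mul(-1, Mul(6, 15, -11))) = Add(-14909, Mul(-1, -990)) = Add(-14909, 990) = -13919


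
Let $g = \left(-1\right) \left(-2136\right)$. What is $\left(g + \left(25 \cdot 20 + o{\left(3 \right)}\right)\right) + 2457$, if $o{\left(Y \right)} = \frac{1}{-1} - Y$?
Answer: $5089$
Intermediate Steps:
$g = 2136$
$o{\left(Y \right)} = -1 - Y$
$\left(g + \left(25 \cdot 20 + o{\left(3 \right)}\right)\right) + 2457 = \left(2136 + \left(25 \cdot 20 - 4\right)\right) + 2457 = \left(2136 + \left(500 - 4\right)\right) + 2457 = \left(2136 + 496\right) + 2457 = 2632 + 2457 = 5089$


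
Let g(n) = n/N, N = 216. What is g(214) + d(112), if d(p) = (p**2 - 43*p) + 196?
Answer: 855899/108 ≈ 7925.0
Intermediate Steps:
g(n) = n/216
d(p) = 196 + p**2 - 43*p
g(214) + d(112) = (1/216)*214 + (196 + 112**2 - 43*112) = 107/108 + (196 + 12544 - 4816) = 107/108 + 7924 = 855899/108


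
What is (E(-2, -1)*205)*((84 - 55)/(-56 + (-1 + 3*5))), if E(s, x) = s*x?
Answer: -5945/21 ≈ -283.10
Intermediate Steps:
(E(-2, -1)*205)*((84 - 55)/(-56 + (-1 + 3*5))) = (-2*(-1)*205)*((84 - 55)/(-56 + (-1 + 3*5))) = (2*205)*(29/(-56 + (-1 + 15))) = 410*(29/(-56 + 14)) = 410*(29/(-42)) = 410*(29*(-1/42)) = 410*(-29/42) = -5945/21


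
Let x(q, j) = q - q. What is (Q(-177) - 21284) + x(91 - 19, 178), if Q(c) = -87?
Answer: -21371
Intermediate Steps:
x(q, j) = 0
(Q(-177) - 21284) + x(91 - 19, 178) = (-87 - 21284) + 0 = -21371 + 0 = -21371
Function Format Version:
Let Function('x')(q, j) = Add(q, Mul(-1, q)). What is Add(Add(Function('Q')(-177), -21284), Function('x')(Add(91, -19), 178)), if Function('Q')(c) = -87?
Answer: -21371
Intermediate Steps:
Function('x')(q, j) = 0
Add(Add(Function('Q')(-177), -21284), Function('x')(Add(91, -19), 178)) = Add(Add(-87, -21284), 0) = Add(-21371, 0) = -21371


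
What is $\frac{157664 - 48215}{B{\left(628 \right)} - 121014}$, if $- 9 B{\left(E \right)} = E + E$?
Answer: $- \frac{985041}{1090382} \approx -0.90339$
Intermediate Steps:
$B{\left(E \right)} = - \frac{2 E}{9}$ ($B{\left(E \right)} = - \frac{E + E}{9} = - \frac{2 E}{9}$)
$\frac{157664 - 48215}{B{\left(628 \right)} - 121014} = \frac{157664 - 48215}{\left(- \frac{2}{9}\right) 628 - 121014} = \frac{109449}{- \frac{1256}{9} - 121014} = \frac{109449}{- \frac{1090382}{9}} = 109449 \left(- \frac{9}{1090382}\right) = - \frac{985041}{1090382}$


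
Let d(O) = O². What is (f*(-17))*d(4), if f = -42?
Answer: 11424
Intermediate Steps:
(f*(-17))*d(4) = -42*(-17)*4² = 714*16 = 11424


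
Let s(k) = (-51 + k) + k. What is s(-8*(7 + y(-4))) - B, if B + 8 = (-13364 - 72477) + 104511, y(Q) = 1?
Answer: -18841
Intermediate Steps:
B = 18662 (B = -8 + ((-13364 - 72477) + 104511) = -8 + (-85841 + 104511) = -8 + 18670 = 18662)
s(k) = -51 + 2*k
s(-8*(7 + y(-4))) - B = (-51 + 2*(-8*(7 + 1))) - 1*18662 = (-51 + 2*(-8*8)) - 18662 = (-51 + 2*(-64)) - 18662 = (-51 - 128) - 18662 = -179 - 18662 = -18841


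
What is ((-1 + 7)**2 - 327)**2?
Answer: 84681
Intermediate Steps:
((-1 + 7)**2 - 327)**2 = (6**2 - 327)**2 = (36 - 327)**2 = (-291)**2 = 84681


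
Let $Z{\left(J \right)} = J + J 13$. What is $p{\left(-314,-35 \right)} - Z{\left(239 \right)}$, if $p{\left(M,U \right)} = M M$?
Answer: $95250$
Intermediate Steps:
$p{\left(M,U \right)} = M^{2}$
$Z{\left(J \right)} = 14 J$ ($Z{\left(J \right)} = J + 13 J = 14 J$)
$p{\left(-314,-35 \right)} - Z{\left(239 \right)} = \left(-314\right)^{2} - 14 \cdot 239 = 98596 - 3346 = 95250$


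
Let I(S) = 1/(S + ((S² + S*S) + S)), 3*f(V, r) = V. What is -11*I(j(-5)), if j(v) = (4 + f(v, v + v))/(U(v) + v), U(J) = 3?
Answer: -198/7 ≈ -28.286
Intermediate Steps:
f(V, r) = V/3
j(v) = (4 + v/3)/(3 + v)
I(S) = 1/(2*S + 2*S²) (I(S) = 1/(S + ((S² + S²) + S)) = 1/(S + (2*S² + S)) = 1/(S + (S + 2*S²)) = 1/(2*S + 2*S²))
-11*I(j(-5)) = -11/(2*((12 - 5)/(3*(3 - 5)))*(1 + (12 - 5)/(3*(3 - 5)))) = -11/(2*((⅓)*7/(-2))*(1 + (⅓)*7/(-2))) = -11/(2*((⅓)*(-½)*7)*(1 + (⅓)*(-½)*7)) = -11/(2*(-7/6)*(1 - 7/6)) = -11*(-6)/(2*7*(-⅙)) = -11*(-6)*(-6)/(2*7) = -11*18/7 = -198/7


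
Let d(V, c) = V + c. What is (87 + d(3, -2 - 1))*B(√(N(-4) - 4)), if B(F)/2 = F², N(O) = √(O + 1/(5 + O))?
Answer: -696 + 174*I*√3 ≈ -696.0 + 301.38*I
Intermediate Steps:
B(F) = 2*F²
(87 + d(3, -2 - 1))*B(√(N(-4) - 4)) = (87 + (3 + (-2 - 1)))*(2*(√(√((1 - 4*(5 - 4))/(5 - 4)) - 4))²) = (87 + (3 - 3))*(2*(√(√((1 - 4*1)/1) - 4))²) = (87 + 0)*(2*(√(√(1*(1 - 4)) - 4))²) = 87*(2*(√(√(1*(-3)) - 4))²) = 87*(2*(√(√(-3) - 4))²) = 87*(2*(√(I*√3 - 4))²) = 87*(2*(√(-4 + I*√3))²) = 87*(2*(-4 + I*√3)) = 87*(-8 + 2*I*√3) = -696 + 174*I*√3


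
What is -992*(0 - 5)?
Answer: 4960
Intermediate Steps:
-992*(0 - 5) = -992*(-5) = -1*(-4960) = 4960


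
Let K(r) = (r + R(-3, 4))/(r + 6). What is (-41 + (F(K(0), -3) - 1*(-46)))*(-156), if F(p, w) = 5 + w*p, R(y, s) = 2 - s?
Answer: -1716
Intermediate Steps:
K(r) = (-2 + r)/(6 + r) (K(r) = (r + (2 - 1*4))/(r + 6) = (r + (2 - 4))/(6 + r) = (r - 2)/(6 + r) = (-2 + r)/(6 + r))
F(p, w) = 5 + p*w
(-41 + (F(K(0), -3) - 1*(-46)))*(-156) = (-41 + ((5 + ((-2 + 0)/(6 + 0))*(-3)) - 1*(-46)))*(-156) = (-41 + ((5 + (-2/6)*(-3)) + 46))*(-156) = (-41 + ((5 + ((⅙)*(-2))*(-3)) + 46))*(-156) = (-41 + ((5 - ⅓*(-3)) + 46))*(-156) = (-41 + ((5 + 1) + 46))*(-156) = (-41 + (6 + 46))*(-156) = (-41 + 52)*(-156) = 11*(-156) = -1716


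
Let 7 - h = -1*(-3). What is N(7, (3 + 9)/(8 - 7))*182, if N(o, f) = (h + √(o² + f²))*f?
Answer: 8736 + 2184*√193 ≈ 39077.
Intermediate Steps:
h = 4 (h = 7 - (-1)*(-3) = 7 - 1*3 = 7 - 3 = 4)
N(o, f) = f*(4 + √(f² + o²)) (N(o, f) = (4 + √(o² + f²))*f = (4 + √(f² + o²))*f = f*(4 + √(f² + o²)))
N(7, (3 + 9)/(8 - 7))*182 = (((3 + 9)/(8 - 7))*(4 + √(((3 + 9)/(8 - 7))² + 7²)))*182 = ((12/1)*(4 + √((12/1)² + 49)))*182 = ((12*1)*(4 + √((12*1)² + 49)))*182 = (12*(4 + √(12² + 49)))*182 = (12*(4 + √(144 + 49)))*182 = (12*(4 + √193))*182 = (48 + 12*√193)*182 = 8736 + 2184*√193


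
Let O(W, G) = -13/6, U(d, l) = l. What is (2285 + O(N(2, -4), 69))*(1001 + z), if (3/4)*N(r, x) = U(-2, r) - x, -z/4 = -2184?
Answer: 133367689/6 ≈ 2.2228e+7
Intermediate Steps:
z = 8736 (z = -4*(-2184) = 8736)
N(r, x) = -4*x/3 + 4*r/3 (N(r, x) = 4*(r - x)/3 = -4*x/3 + 4*r/3)
O(W, G) = -13/6 (O(W, G) = -13*1/6 = -13/6)
(2285 + O(N(2, -4), 69))*(1001 + z) = (2285 - 13/6)*(1001 + 8736) = (13697/6)*9737 = 133367689/6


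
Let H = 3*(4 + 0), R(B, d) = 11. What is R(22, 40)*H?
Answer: 132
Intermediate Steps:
H = 12 (H = 3*4 = 12)
R(22, 40)*H = 11*12 = 132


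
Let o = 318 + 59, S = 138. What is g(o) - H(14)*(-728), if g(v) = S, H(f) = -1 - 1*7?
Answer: -5686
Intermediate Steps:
o = 377
H(f) = -8 (H(f) = -1 - 7 = -8)
g(v) = 138
g(o) - H(14)*(-728) = 138 - (-8)*(-728) = 138 - 1*5824 = 138 - 5824 = -5686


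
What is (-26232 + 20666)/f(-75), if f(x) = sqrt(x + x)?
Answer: 2783*I*sqrt(6)/15 ≈ 454.46*I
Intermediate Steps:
f(x) = sqrt(2)*sqrt(x) (f(x) = sqrt(2*x) = sqrt(2)*sqrt(x))
(-26232 + 20666)/f(-75) = (-26232 + 20666)/((sqrt(2)*sqrt(-75))) = -5566*(-I*sqrt(6)/30) = -(-2783)*I*sqrt(6)/15 = 2783*I*sqrt(6)/15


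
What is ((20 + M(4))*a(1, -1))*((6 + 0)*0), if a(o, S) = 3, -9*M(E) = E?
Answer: 0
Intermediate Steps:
M(E) = -E/9
((20 + M(4))*a(1, -1))*((6 + 0)*0) = ((20 - 1/9*4)*3)*((6 + 0)*0) = ((20 - 4/9)*3)*(6*0) = ((176/9)*3)*0 = (176/3)*0 = 0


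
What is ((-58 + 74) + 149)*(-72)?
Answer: -11880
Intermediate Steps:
((-58 + 74) + 149)*(-72) = (16 + 149)*(-72) = 165*(-72) = -11880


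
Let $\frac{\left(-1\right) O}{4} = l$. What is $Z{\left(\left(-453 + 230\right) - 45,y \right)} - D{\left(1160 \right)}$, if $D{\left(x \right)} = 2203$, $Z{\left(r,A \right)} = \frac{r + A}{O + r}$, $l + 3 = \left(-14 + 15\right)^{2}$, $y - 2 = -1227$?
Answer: $- \frac{571287}{260} \approx -2197.3$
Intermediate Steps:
$y = -1225$ ($y = 2 - 1227 = -1225$)
$l = -2$ ($l = -3 + \left(-14 + 15\right)^{2} = -3 + 1^{2} = -3 + 1 = -2$)
$O = 8$ ($O = \left(-4\right) \left(-2\right) = 8$)
$Z{\left(r,A \right)} = \frac{A + r}{8 + r}$ ($Z{\left(r,A \right)} = \frac{r + A}{8 + r} = \frac{A + r}{8 + r}$)
$Z{\left(\left(-453 + 230\right) - 45,y \right)} - D{\left(1160 \right)} = \frac{-1225 + \left(\left(-453 + 230\right) - 45\right)}{8 + \left(\left(-453 + 230\right) - 45\right)} - 2203 = \frac{-1225 - 268}{8 - 268} - 2203 = \frac{1}{-260} \left(-1493\right) - 2203 = \left(- \frac{1}{260}\right) \left(-1493\right) - 2203 = \frac{1493}{260} - 2203 = - \frac{571287}{260}$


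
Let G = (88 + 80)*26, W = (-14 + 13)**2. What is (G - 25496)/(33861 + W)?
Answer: -10564/16931 ≈ -0.62394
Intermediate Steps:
W = 1 (W = (-1)**2 = 1)
G = 4368 (G = 168*26 = 4368)
(G - 25496)/(33861 + W) = (4368 - 25496)/(33861 + 1) = -21128/33862 = -21128*1/33862 = -10564/16931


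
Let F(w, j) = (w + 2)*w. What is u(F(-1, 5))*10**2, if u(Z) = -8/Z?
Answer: 800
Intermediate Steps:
F(w, j) = w*(2 + w) (F(w, j) = (2 + w)*w = w*(2 + w))
u(F(-1, 5))*10**2 = -8*(-1/(2 - 1))*10**2 = -8/((-1*1))*100 = -8/(-1)*100 = -8*(-1)*100 = 8*100 = 800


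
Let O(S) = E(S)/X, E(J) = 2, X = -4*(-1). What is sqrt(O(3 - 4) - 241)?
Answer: I*sqrt(962)/2 ≈ 15.508*I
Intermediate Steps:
X = 4
O(S) = 1/2 (O(S) = 2/4 = 2*(1/4) = 1/2)
sqrt(O(3 - 4) - 241) = sqrt(1/2 - 241) = sqrt(-481/2) = I*sqrt(962)/2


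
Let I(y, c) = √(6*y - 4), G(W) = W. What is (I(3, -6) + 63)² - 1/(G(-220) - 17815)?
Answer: 71833406/18035 + 126*√14 ≈ 4454.4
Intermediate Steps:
I(y, c) = √(-4 + 6*y)
(I(3, -6) + 63)² - 1/(G(-220) - 17815) = (√(-4 + 6*3) + 63)² - 1/(-220 - 17815) = (√(-4 + 18) + 63)² - 1/(-18035) = (√14 + 63)² - 1*(-1/18035) = (63 + √14)² + 1/18035 = 1/18035 + (63 + √14)²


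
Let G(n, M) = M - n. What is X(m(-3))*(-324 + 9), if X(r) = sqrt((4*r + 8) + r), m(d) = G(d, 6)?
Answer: -315*sqrt(53) ≈ -2293.2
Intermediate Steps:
m(d) = 6 - d
X(r) = sqrt(8 + 5*r) (X(r) = sqrt((8 + 4*r) + r) = sqrt(8 + 5*r))
X(m(-3))*(-324 + 9) = sqrt(8 + 5*(6 - 1*(-3)))*(-324 + 9) = sqrt(8 + 5*(6 + 3))*(-315) = sqrt(8 + 5*9)*(-315) = sqrt(8 + 45)*(-315) = sqrt(53)*(-315) = -315*sqrt(53)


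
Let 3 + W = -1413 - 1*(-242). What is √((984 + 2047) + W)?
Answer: √1857 ≈ 43.093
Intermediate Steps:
W = -1174 (W = -3 + (-1413 - 1*(-242)) = -3 + (-1413 + 242) = -3 - 1171 = -1174)
√((984 + 2047) + W) = √((984 + 2047) - 1174) = √(3031 - 1174) = √1857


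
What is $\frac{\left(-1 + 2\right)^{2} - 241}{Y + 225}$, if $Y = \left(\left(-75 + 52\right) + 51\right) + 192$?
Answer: $- \frac{48}{89} \approx -0.53933$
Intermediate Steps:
$Y = 220$ ($Y = \left(-23 + 51\right) + 192 = 28 + 192 = 220$)
$\frac{\left(-1 + 2\right)^{2} - 241}{Y + 225} = \frac{\left(-1 + 2\right)^{2} - 241}{220 + 225} = \frac{1^{2} - 241}{445} = \left(1 - 241\right) \frac{1}{445} = \left(-240\right) \frac{1}{445} = - \frac{48}{89}$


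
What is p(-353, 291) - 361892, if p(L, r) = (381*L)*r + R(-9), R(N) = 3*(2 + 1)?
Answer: -39499346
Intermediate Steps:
R(N) = 9 (R(N) = 3*3 = 9)
p(L, r) = 9 + 381*L*r (p(L, r) = (381*L)*r + 9 = 381*L*r + 9 = 9 + 381*L*r)
p(-353, 291) - 361892 = (9 + 381*(-353)*291) - 361892 = (9 - 39137463) - 361892 = -39137454 - 361892 = -39499346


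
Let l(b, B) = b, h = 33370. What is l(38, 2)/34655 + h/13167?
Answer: 1156937696/456302385 ≈ 2.5355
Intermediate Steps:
l(38, 2)/34655 + h/13167 = 38/34655 + 33370/13167 = 1156937696/456302385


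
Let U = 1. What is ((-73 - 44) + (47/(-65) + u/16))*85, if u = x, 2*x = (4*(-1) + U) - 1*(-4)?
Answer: -4161583/416 ≈ -10004.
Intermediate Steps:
x = ½ (x = ((4*(-1) + 1) - 1*(-4))/2 = ((-4 + 1) + 4)/2 = (-3 + 4)/2 = (½)*1 = ½ ≈ 0.50000)
u = ½ ≈ 0.50000
((-73 - 44) + (47/(-65) + u/16))*85 = ((-73 - 44) + (47/(-65) + (½)/16))*85 = (-117 + (47*(-1/65) + (½)*(1/16)))*85 = (-117 + (-47/65 + 1/32))*85 = (-117 - 1439/2080)*85 = -244799/2080*85 = -4161583/416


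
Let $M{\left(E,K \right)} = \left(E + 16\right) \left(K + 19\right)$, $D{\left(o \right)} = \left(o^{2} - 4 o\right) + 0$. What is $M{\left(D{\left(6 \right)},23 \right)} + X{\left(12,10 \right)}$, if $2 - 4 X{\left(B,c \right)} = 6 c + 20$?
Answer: $\frac{2313}{2} \approx 1156.5$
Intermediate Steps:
$D{\left(o \right)} = o^{2} - 4 o$
$X{\left(B,c \right)} = - \frac{9}{2} - \frac{3 c}{2}$ ($X{\left(B,c \right)} = \frac{1}{2} - \frac{6 c + 20}{4} = \frac{1}{2} - \frac{20 + 6 c}{4} = \frac{1}{2} - \left(5 + \frac{3 c}{2}\right) = - \frac{9}{2} - \frac{3 c}{2}$)
$M{\left(E,K \right)} = \left(16 + E\right) \left(19 + K\right)$
$M{\left(D{\left(6 \right)},23 \right)} + X{\left(12,10 \right)} = \left(304 + 16 \cdot 23 + 19 \cdot 6 \left(-4 + 6\right) + 6 \left(-4 + 6\right) 23\right) - \frac{39}{2} = \left(304 + 368 + 19 \cdot 6 \cdot 2 + 6 \cdot 2 \cdot 23\right) - \frac{39}{2} = \left(304 + 368 + 19 \cdot 12 + 12 \cdot 23\right) - \frac{39}{2} = \left(304 + 368 + 228 + 276\right) - \frac{39}{2} = 1176 - \frac{39}{2} = \frac{2313}{2}$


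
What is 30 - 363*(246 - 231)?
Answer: -5415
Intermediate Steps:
30 - 363*(246 - 231) = 30 - 363*15 = 30 - 5445 = -5415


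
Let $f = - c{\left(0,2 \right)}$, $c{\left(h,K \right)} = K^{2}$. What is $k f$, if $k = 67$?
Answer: $-268$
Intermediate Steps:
$f = -4$ ($f = - 2^{2} = \left(-1\right) 4 = -4$)
$k f = 67 \left(-4\right) = -268$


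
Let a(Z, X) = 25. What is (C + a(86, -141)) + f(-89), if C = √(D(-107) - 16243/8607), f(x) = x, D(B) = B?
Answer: -64 + 2*I*√2016602886/8607 ≈ -64.0 + 10.435*I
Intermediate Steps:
C = 2*I*√2016602886/8607 (C = √(-107 - 16243/8607) = √(-937192/8607) = 2*I*√2016602886/8607 ≈ 10.435*I)
(C + a(86, -141)) + f(-89) = (2*I*√2016602886/8607 + 25) - 89 = (25 + 2*I*√2016602886/8607) - 89 = -64 + 2*I*√2016602886/8607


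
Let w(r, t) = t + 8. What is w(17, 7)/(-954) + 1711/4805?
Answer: 520073/1527990 ≈ 0.34036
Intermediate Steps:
w(r, t) = 8 + t
w(17, 7)/(-954) + 1711/4805 = (8 + 7)/(-954) + 1711/4805 = 15*(-1/954) + 1711*(1/4805) = -5/318 + 1711/4805 = 520073/1527990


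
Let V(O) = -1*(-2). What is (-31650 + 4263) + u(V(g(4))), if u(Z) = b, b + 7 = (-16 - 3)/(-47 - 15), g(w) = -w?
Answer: -1698409/62 ≈ -27394.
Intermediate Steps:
V(O) = 2
b = -415/62 (b = -7 + (-16 - 3)/(-47 - 15) = -7 - 19/(-62) = -7 - 19*(-1/62) = -7 + 19/62 = -415/62 ≈ -6.6936)
u(Z) = -415/62
(-31650 + 4263) + u(V(g(4))) = (-31650 + 4263) - 415/62 = -27387 - 415/62 = -1698409/62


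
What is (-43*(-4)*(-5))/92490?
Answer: -86/9249 ≈ -0.0092983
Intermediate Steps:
(-43*(-4)*(-5))/92490 = (172*(-5))*(1/92490) = -860*1/92490 = -86/9249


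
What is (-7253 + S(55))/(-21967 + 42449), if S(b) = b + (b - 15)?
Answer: -3579/10241 ≈ -0.34948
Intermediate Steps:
S(b) = -15 + 2*b (S(b) = b + (-15 + b) = -15 + 2*b)
(-7253 + S(55))/(-21967 + 42449) = (-7253 + (-15 + 2*55))/(-21967 + 42449) = (-7253 + (-15 + 110))/20482 = (-7253 + 95)*(1/20482) = -7158*1/20482 = -3579/10241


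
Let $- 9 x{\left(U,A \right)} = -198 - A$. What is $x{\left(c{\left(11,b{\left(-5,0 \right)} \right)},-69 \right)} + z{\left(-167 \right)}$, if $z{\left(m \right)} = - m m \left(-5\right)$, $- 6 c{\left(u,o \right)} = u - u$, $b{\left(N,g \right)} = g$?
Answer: $\frac{418378}{3} \approx 1.3946 \cdot 10^{5}$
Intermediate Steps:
$c{\left(u,o \right)} = 0$ ($c{\left(u,o \right)} = - \frac{u - u}{6} = \left(- \frac{1}{6}\right) 0 = 0$)
$z{\left(m \right)} = 5 m^{2}$ ($z{\left(m \right)} = - m^{2} \left(-5\right) = 5 m^{2}$)
$x{\left(U,A \right)} = 22 + \frac{A}{9}$ ($x{\left(U,A \right)} = - \frac{-198 - A}{9} = 22 + \frac{A}{9}$)
$x{\left(c{\left(11,b{\left(-5,0 \right)} \right)},-69 \right)} + z{\left(-167 \right)} = \left(22 + \frac{1}{9} \left(-69\right)\right) + 5 \left(-167\right)^{2} = \left(22 - \frac{23}{3}\right) + 5 \cdot 27889 = \frac{43}{3} + 139445 = \frac{418378}{3}$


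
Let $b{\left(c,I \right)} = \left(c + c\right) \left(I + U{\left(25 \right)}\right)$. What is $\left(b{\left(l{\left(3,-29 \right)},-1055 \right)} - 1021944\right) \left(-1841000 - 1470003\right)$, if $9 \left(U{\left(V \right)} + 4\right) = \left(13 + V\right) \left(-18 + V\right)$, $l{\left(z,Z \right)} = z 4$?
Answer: $\frac{10396390491856}{3} \approx 3.4655 \cdot 10^{12}$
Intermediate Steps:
$l{\left(z,Z \right)} = 4 z$
$U{\left(V \right)} = -4 + \frac{\left(-18 + V\right) \left(13 + V\right)}{9}$ ($U{\left(V \right)} = -4 + \frac{\left(13 + V\right) \left(-18 + V\right)}{9} = -4 + \frac{\left(-18 + V\right) \left(13 + V\right)}{9}$)
$b{\left(c,I \right)} = 2 c \left(\frac{230}{9} + I\right)$ ($b{\left(c,I \right)} = \left(c + c\right) \left(I - \left(\frac{395}{9} - \frac{625}{9}\right)\right) = 2 c \left(I - - \frac{230}{9}\right) = 2 c \left(I + \frac{230}{9}\right) = 2 c \left(\frac{230}{9} + I\right)$)
$\left(b{\left(l{\left(3,-29 \right)},-1055 \right)} - 1021944\right) \left(-1841000 - 1470003\right) = \left(\frac{2 \cdot 4 \cdot 3 \left(230 + 9 \left(-1055\right)\right)}{9} - 1021944\right) \left(-1841000 - 1470003\right) = \left(\frac{2}{9} \cdot 12 \left(230 - 9495\right) - 1021944\right) \left(-3311003\right) = \left(\frac{2}{9} \cdot 12 \left(-9265\right) - 1021944\right) \left(-3311003\right) = \left(- \frac{74120}{3} - 1021944\right) \left(-3311003\right) = \left(- \frac{3139952}{3}\right) \left(-3311003\right) = \frac{10396390491856}{3}$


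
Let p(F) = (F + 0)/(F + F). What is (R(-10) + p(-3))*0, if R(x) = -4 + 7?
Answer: 0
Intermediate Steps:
R(x) = 3
p(F) = 1/2 (p(F) = F/((2*F)) = F*(1/(2*F)) = 1/2)
(R(-10) + p(-3))*0 = (3 + 1/2)*0 = (7/2)*0 = 0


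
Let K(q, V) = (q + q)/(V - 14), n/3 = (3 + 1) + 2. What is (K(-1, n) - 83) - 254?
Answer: -675/2 ≈ -337.50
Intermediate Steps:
n = 18 (n = 3*((3 + 1) + 2) = 3*(4 + 2) = 3*6 = 18)
K(q, V) = 2*q/(-14 + V) (K(q, V) = (2*q)/(-14 + V) = 2*q/(-14 + V))
(K(-1, n) - 83) - 254 = (2*(-1)/(-14 + 18) - 83) - 254 = (2*(-1)/4 - 83) - 254 = (2*(-1)*(¼) - 83) - 254 = (-½ - 83) - 254 = -167/2 - 254 = -675/2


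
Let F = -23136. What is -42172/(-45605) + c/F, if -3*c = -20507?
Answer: 1991852441/3165351840 ≈ 0.62927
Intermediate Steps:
c = 20507/3 (c = -1/3*(-20507) = 20507/3 ≈ 6835.7)
-42172/(-45605) + c/F = -42172/(-45605) + (20507/3)/(-23136) = -42172*(-1/45605) + (20507/3)*(-1/23136) = 42172/45605 - 20507/69408 = 1991852441/3165351840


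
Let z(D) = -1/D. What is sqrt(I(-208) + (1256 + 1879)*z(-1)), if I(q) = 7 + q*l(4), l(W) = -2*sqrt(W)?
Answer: sqrt(3974) ≈ 63.040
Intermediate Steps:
I(q) = 7 - 4*q (I(q) = 7 + q*(-2*sqrt(4)) = 7 + q*(-2*2) = 7 + q*(-4) = 7 - 4*q)
sqrt(I(-208) + (1256 + 1879)*z(-1)) = sqrt((7 - 4*(-208)) + (1256 + 1879)*(-1/(-1))) = sqrt((7 + 832) + 3135*(-1*(-1))) = sqrt(839 + 3135*1) = sqrt(839 + 3135) = sqrt(3974)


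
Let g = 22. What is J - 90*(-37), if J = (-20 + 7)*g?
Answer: 3044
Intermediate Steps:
J = -286 (J = (-20 + 7)*22 = -13*22 = -286)
J - 90*(-37) = -286 - 90*(-37) = -286 + 3330 = 3044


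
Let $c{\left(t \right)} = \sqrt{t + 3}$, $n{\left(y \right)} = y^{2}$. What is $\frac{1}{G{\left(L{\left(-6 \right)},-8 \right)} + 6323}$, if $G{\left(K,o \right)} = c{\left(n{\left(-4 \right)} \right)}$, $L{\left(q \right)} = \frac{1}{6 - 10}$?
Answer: $\frac{6323}{39980310} - \frac{\sqrt{19}}{39980310} \approx 0.00015804$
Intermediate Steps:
$c{\left(t \right)} = \sqrt{3 + t}$
$L{\left(q \right)} = - \frac{1}{4}$ ($L{\left(q \right)} = \frac{1}{-4} = - \frac{1}{4}$)
$G{\left(K,o \right)} = \sqrt{19}$ ($G{\left(K,o \right)} = \sqrt{3 + \left(-4\right)^{2}} = \sqrt{3 + 16} = \sqrt{19}$)
$\frac{1}{G{\left(L{\left(-6 \right)},-8 \right)} + 6323} = \frac{1}{\sqrt{19} + 6323} = \frac{1}{6323 + \sqrt{19}}$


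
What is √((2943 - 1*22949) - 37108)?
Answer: 3*I*√6346 ≈ 238.99*I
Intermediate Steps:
√((2943 - 1*22949) - 37108) = √((2943 - 22949) - 37108) = √(-20006 - 37108) = √(-57114) = 3*I*√6346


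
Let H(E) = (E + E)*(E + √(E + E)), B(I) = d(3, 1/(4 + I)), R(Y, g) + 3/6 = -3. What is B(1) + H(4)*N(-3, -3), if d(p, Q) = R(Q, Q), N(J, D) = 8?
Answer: 505/2 + 128*√2 ≈ 433.52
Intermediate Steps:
R(Y, g) = -7/2 (R(Y, g) = -½ - 3 = -7/2)
d(p, Q) = -7/2
B(I) = -7/2
H(E) = 2*E*(E + √2*√E) (H(E) = (2*E)*(E + √(2*E)) = (2*E)*(E + √2*√E) = 2*E*(E + √2*√E))
B(1) + H(4)*N(-3, -3) = -7/2 + (2*4² + 2*√2*4^(3/2))*8 = -7/2 + (2*16 + 2*√2*8)*8 = -7/2 + (32 + 16*√2)*8 = -7/2 + (256 + 128*√2) = 505/2 + 128*√2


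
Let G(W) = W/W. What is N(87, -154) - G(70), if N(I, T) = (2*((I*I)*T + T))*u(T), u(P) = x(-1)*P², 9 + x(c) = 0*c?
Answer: 497657492639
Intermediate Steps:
x(c) = -9 (x(c) = -9 + 0*c = -9 + 0 = -9)
u(P) = -9*P²
N(I, T) = -9*T²*(2*T + 2*T*I²) (N(I, T) = (2*((I*I)*T + T))*(-9*T²) = (2*(I²*T + T))*(-9*T²) = (2*(T*I² + T))*(-9*T²) = (2*(T + T*I²))*(-9*T²) = (2*T + 2*T*I²)*(-9*T²) = -9*T²*(2*T + 2*T*I²))
G(W) = 1
N(87, -154) - G(70) = 18*(-154)³*(-1 - 1*87²) - 1*1 = 18*(-3652264)*(-1 - 1*7569) - 1 = 18*(-3652264)*(-1 - 7569) - 1 = 18*(-3652264)*(-7570) - 1 = 497657492640 - 1 = 497657492639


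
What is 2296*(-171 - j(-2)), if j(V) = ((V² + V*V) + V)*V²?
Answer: -447720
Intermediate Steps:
j(V) = V²*(V + 2*V²) (j(V) = ((V² + V²) + V)*V² = (2*V² + V)*V² = (V + 2*V²)*V² = V²*(V + 2*V²))
2296*(-171 - j(-2)) = 2296*(-171 - (-2)³*(1 + 2*(-2))) = 2296*(-171 - (-8)*(1 - 4)) = 2296*(-171 - (-8)*(-3)) = 2296*(-171 - 1*24) = 2296*(-171 - 24) = 2296*(-195) = -447720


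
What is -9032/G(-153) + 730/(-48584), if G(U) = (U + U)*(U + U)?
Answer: -63395621/568651428 ≈ -0.11148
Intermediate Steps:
G(U) = 4*U² (G(U) = (2*U)*(2*U) = 4*U²)
-9032/G(-153) + 730/(-48584) = -9032/(4*(-153)²) + 730/(-48584) = -9032/(4*23409) + 730*(-1/48584) = -9032/93636 - 365/24292 = -9032*1/93636 - 365/24292 = -2258/23409 - 365/24292 = -63395621/568651428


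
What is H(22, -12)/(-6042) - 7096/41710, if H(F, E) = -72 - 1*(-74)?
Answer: -10739363/63002955 ≈ -0.17046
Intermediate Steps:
H(F, E) = 2 (H(F, E) = -72 + 74 = 2)
H(22, -12)/(-6042) - 7096/41710 = 2/(-6042) - 7096/41710 = 2*(-1/6042) - 7096*1/41710 = -1/3021 - 3548/20855 = -10739363/63002955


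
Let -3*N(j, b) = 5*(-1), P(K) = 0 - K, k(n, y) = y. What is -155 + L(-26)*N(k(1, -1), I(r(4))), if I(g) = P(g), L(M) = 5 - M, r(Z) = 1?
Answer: -310/3 ≈ -103.33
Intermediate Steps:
P(K) = -K
I(g) = -g
N(j, b) = 5/3 (N(j, b) = -5*(-1)/3 = -1/3*(-5) = 5/3)
-155 + L(-26)*N(k(1, -1), I(r(4))) = -155 + (5 - 1*(-26))*(5/3) = -155 + (5 + 26)*(5/3) = -155 + 31*(5/3) = -155 + 155/3 = -310/3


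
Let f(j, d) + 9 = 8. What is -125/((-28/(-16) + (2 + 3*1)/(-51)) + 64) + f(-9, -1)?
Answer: -38893/13393 ≈ -2.9040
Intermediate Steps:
f(j, d) = -1 (f(j, d) = -9 + 8 = -1)
-125/((-28/(-16) + (2 + 3*1)/(-51)) + 64) + f(-9, -1) = -125/((-28/(-16) + (2 + 3*1)/(-51)) + 64) - 1 = -125/((-28*(-1/16) + (2 + 3)*(-1/51)) + 64) - 1 = -125/((7/4 + 5*(-1/51)) + 64) - 1 = -125/((7/4 - 5/51) + 64) - 1 = -125/(337/204 + 64) - 1 = -125/(13393/204) - 1 = (204/13393)*(-125) - 1 = -25500/13393 - 1 = -38893/13393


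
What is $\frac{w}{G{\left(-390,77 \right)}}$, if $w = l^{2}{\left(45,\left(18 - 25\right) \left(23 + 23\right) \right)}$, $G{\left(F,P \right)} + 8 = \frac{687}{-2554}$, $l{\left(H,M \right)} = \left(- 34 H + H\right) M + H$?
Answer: $- \frac{584073203218650}{21119} \approx -2.7656 \cdot 10^{10}$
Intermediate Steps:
$l{\left(H,M \right)} = H - 33 H M$ ($l{\left(H,M \right)} = - 33 H M + H = H - 33 H M$)
$G{\left(F,P \right)} = - \frac{21119}{2554}$ ($G{\left(F,P \right)} = -8 + \frac{687}{-2554} = -8 + 687 \left(- \frac{1}{2554}\right) = -8 - \frac{687}{2554} = - \frac{21119}{2554}$)
$w = 228689586225$ ($w = \left(45 \left(1 - 33 \left(18 - 25\right) \left(23 + 23\right)\right)\right)^{2} = \left(45 \left(1 - 33 \left(\left(-7\right) 46\right)\right)\right)^{2} = \left(45 \left(1 - -10626\right)\right)^{2} = \left(45 \left(1 + 10626\right)\right)^{2} = \left(45 \cdot 10627\right)^{2} = 478215^{2} = 228689586225$)
$\frac{w}{G{\left(-390,77 \right)}} = \frac{228689586225}{- \frac{21119}{2554}} = 228689586225 \left(- \frac{2554}{21119}\right) = - \frac{584073203218650}{21119}$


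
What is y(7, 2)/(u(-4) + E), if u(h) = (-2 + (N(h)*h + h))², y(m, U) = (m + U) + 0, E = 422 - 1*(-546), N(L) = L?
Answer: 3/356 ≈ 0.0084270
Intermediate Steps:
E = 968 (E = 422 + 546 = 968)
y(m, U) = U + m (y(m, U) = (U + m) + 0 = U + m)
u(h) = (-2 + h + h²)² (u(h) = (-2 + (h*h + h))² = (-2 + (h² + h))² = (-2 + (h + h²))² = (-2 + h + h²)²)
y(7, 2)/(u(-4) + E) = (2 + 7)/((-2 - 4 + (-4)²)² + 968) = 9/((-2 - 4 + 16)² + 968) = 9/(10² + 968) = 9/(100 + 968) = 9/1068 = (1/1068)*9 = 3/356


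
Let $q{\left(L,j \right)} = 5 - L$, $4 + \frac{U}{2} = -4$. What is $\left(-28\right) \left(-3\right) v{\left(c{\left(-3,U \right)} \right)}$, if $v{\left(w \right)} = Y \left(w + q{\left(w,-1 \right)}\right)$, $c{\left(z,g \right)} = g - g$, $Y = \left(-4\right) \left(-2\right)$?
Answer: $3360$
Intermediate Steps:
$U = -16$ ($U = -8 + 2 \left(-4\right) = -8 - 8 = -16$)
$Y = 8$
$c{\left(z,g \right)} = 0$
$v{\left(w \right)} = 40$ ($v{\left(w \right)} = 8 \left(w - \left(-5 + w\right)\right) = 8 \cdot 5 = 40$)
$\left(-28\right) \left(-3\right) v{\left(c{\left(-3,U \right)} \right)} = \left(-28\right) \left(-3\right) 40 = 84 \cdot 40 = 3360$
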